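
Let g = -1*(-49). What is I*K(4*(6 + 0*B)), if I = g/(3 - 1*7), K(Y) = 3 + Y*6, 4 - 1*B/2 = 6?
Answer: -7203/4 ≈ -1800.8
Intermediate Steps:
B = -4 (B = 8 - 2*6 = 8 - 12 = -4)
g = 49
K(Y) = 3 + 6*Y
I = -49/4 (I = 49/(3 - 1*7) = 49/(3 - 7) = 49/(-4) = 49*(-¼) = -49/4 ≈ -12.250)
I*K(4*(6 + 0*B)) = -49*(3 + 6*(4*(6 + 0*(-4))))/4 = -49*(3 + 6*(4*(6 + 0)))/4 = -49*(3 + 6*(4*6))/4 = -49*(3 + 6*24)/4 = -49*(3 + 144)/4 = -49/4*147 = -7203/4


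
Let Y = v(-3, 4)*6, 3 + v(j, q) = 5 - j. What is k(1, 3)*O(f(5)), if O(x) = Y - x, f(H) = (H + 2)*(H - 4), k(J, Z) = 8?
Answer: 184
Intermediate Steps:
v(j, q) = 2 - j (v(j, q) = -3 + (5 - j) = 2 - j)
f(H) = (-4 + H)*(2 + H) (f(H) = (2 + H)*(-4 + H) = (-4 + H)*(2 + H))
Y = 30 (Y = (2 - 1*(-3))*6 = (2 + 3)*6 = 5*6 = 30)
O(x) = 30 - x
k(1, 3)*O(f(5)) = 8*(30 - (-8 + 5² - 2*5)) = 8*(30 - (-8 + 25 - 10)) = 8*(30 - 1*7) = 8*(30 - 7) = 8*23 = 184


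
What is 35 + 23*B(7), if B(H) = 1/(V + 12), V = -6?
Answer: 233/6 ≈ 38.833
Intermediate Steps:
B(H) = 1/6 (B(H) = 1/(-6 + 12) = 1/6)
35 + 23*B(7) = 35 + 23*(1/6) = 35 + 23/6 = 233/6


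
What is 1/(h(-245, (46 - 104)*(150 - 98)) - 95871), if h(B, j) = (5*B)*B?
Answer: 1/204254 ≈ 4.8959e-6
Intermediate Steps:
h(B, j) = 5*B²
1/(h(-245, (46 - 104)*(150 - 98)) - 95871) = 1/(5*(-245)² - 95871) = 1/(5*60025 - 95871) = 1/(300125 - 95871) = 1/204254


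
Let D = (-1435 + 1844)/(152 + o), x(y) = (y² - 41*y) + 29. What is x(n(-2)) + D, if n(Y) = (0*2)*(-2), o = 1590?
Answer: 50927/1742 ≈ 29.235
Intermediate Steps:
n(Y) = 0 (n(Y) = 0*(-2) = 0)
x(y) = 29 + y² - 41*y
D = 409/1742 (D = (-1435 + 1844)/(152 + 1590) = 409/1742 ≈ 0.23479)
x(n(-2)) + D = (29 + 0² - 41*0) + 409/1742 = (29 + 0 + 0) + 409/1742 = 29 + 409/1742 = 50927/1742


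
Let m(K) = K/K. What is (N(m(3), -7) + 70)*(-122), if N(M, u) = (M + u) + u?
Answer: -6954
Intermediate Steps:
m(K) = 1
N(M, u) = M + 2*u
(N(m(3), -7) + 70)*(-122) = ((1 + 2*(-7)) + 70)*(-122) = ((1 - 14) + 70)*(-122) = (-13 + 70)*(-122) = 57*(-122) = -6954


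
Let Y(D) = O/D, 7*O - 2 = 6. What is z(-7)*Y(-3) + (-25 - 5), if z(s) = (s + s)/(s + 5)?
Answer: -98/3 ≈ -32.667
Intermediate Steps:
O = 8/7 (O = 2/7 + (⅐)*6 = 2/7 + 6/7 = 8/7 ≈ 1.1429)
z(s) = 2*s/(5 + s) (z(s) = (2*s)/(5 + s) = 2*s/(5 + s))
Y(D) = 8/(7*D)
z(-7)*Y(-3) + (-25 - 5) = (2*(-7)/(5 - 7))*((8/7)/(-3)) + (-25 - 5) = (2*(-7)/(-2))*((8/7)*(-⅓)) - 30 = (2*(-7)*(-½))*(-8/21) - 30 = 7*(-8/21) - 30 = -8/3 - 30 = -98/3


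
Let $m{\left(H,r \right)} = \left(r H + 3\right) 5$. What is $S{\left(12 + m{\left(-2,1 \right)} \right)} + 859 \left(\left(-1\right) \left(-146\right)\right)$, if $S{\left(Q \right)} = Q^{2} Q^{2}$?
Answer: $208935$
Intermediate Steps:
$m{\left(H,r \right)} = 15 + 5 H r$ ($m{\left(H,r \right)} = \left(H r + 3\right) 5 = \left(3 + H r\right) 5 = 15 + 5 H r$)
$S{\left(Q \right)} = Q^{4}$
$S{\left(12 + m{\left(-2,1 \right)} \right)} + 859 \left(\left(-1\right) \left(-146\right)\right) = \left(12 + \left(15 + 5 \left(-2\right) 1\right)\right)^{4} + 859 \left(\left(-1\right) \left(-146\right)\right) = \left(12 + \left(15 - 10\right)\right)^{4} + 859 \cdot 146 = \left(12 + 5\right)^{4} + 125414 = 17^{4} + 125414 = 83521 + 125414 = 208935$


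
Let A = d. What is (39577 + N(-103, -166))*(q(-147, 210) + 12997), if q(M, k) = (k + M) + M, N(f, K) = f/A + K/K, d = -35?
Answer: 17888805029/35 ≈ 5.1111e+8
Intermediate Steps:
A = -35
N(f, K) = 1 - f/35 (N(f, K) = f/(-35) + K/K = f*(-1/35) + 1 = -f/35 + 1 = 1 - f/35)
q(M, k) = k + 2*M (q(M, k) = (M + k) + M = k + 2*M)
(39577 + N(-103, -166))*(q(-147, 210) + 12997) = (39577 + (1 - 1/35*(-103)))*((210 + 2*(-147)) + 12997) = (39577 + (1 + 103/35))*((210 - 294) + 12997) = (39577 + 138/35)*(-84 + 12997) = (1385333/35)*12913 = 17888805029/35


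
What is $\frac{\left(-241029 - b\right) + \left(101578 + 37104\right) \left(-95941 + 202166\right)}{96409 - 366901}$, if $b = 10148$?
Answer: $- \frac{14731244273}{270492} \approx -54461.0$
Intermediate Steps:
$\frac{\left(-241029 - b\right) + \left(101578 + 37104\right) \left(-95941 + 202166\right)}{96409 - 366901} = \frac{\left(-241029 - 10148\right) + \left(101578 + 37104\right) \left(-95941 + 202166\right)}{96409 - 366901} = \frac{\left(-241029 - 10148\right) + 138682 \cdot 106225}{-270492} = \left(-251177 + 14731495450\right) \left(- \frac{1}{270492}\right) = 14731244273 \left(- \frac{1}{270492}\right) = - \frac{14731244273}{270492}$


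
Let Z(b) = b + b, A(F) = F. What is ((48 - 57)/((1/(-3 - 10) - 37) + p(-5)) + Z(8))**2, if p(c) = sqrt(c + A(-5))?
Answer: (3256864*sqrt(10) + 60860601*I)/(2*(6266*sqrt(10) + 115317*I)) ≈ 263.77 + 0.66762*I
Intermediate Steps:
Z(b) = 2*b
p(c) = sqrt(-5 + c) (p(c) = sqrt(c - 5) = sqrt(-5 + c))
((48 - 57)/((1/(-3 - 10) - 37) + p(-5)) + Z(8))**2 = ((48 - 57)/((1/(-3 - 10) - 37) + sqrt(-5 - 5)) + 2*8)**2 = (-9/((1/(-13) - 37) + sqrt(-10)) + 16)**2 = (-9/((-1/13 - 37) + I*sqrt(10)) + 16)**2 = (-9/(-482/13 + I*sqrt(10)) + 16)**2 = (16 - 9/(-482/13 + I*sqrt(10)))**2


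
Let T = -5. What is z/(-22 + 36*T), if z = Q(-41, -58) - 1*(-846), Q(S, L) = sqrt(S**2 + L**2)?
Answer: -423/101 - sqrt(5045)/202 ≈ -4.5397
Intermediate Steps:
Q(S, L) = sqrt(L**2 + S**2)
z = 846 + sqrt(5045) (z = sqrt((-58)**2 + (-41)**2) - 1*(-846) = sqrt(3364 + 1681) + 846 = sqrt(5045) + 846 = 846 + sqrt(5045) ≈ 917.03)
z/(-22 + 36*T) = (846 + sqrt(5045))/(-22 + 36*(-5)) = (846 + sqrt(5045))/(-22 - 180) = (846 + sqrt(5045))/(-202) = (846 + sqrt(5045))*(-1/202) = -423/101 - sqrt(5045)/202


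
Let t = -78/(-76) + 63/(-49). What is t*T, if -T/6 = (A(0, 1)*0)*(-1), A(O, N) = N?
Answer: 0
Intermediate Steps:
t = -69/266 (t = -78*(-1/76) + 63*(-1/49) = 39/38 - 9/7 = -69/266 ≈ -0.25940)
T = 0 (T = -6*1*0*(-1) = -0*(-1) = -6*0 = 0)
t*T = -69/266*0 = 0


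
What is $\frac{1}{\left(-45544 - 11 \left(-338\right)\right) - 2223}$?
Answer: $- \frac{1}{44049} \approx -2.2702 \cdot 10^{-5}$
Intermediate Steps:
$\frac{1}{\left(-45544 - 11 \left(-338\right)\right) - 2223} = \frac{1}{\left(-45544 - -3718\right) - 2223} = \frac{1}{\left(-45544 + 3718\right) - 2223} = \frac{1}{-41826 - 2223} = \frac{1}{-44049} = - \frac{1}{44049}$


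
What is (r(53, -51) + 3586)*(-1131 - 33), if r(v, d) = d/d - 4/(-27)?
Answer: -37578964/9 ≈ -4.1754e+6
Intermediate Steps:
r(v, d) = 31/27 (r(v, d) = 1 - 4*(-1/27) = 1 + 4/27 = 31/27)
(r(53, -51) + 3586)*(-1131 - 33) = (31/27 + 3586)*(-1131 - 33) = (96853/27)*(-1164) = -37578964/9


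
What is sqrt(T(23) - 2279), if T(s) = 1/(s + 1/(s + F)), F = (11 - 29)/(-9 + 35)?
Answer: I*sqrt(101783874361)/6683 ≈ 47.738*I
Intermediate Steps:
F = -9/13 (F = -18/26 = -18*1/26 = -9/13 ≈ -0.69231)
T(s) = 1/(s + 1/(-9/13 + s)) (T(s) = 1/(s + 1/(s - 9/13)) = 1/(s + 1/(-9/13 + s)))
sqrt(T(23) - 2279) = sqrt((-9 + 13*23)/(13 - 9*23 + 13*23**2) - 2279) = sqrt((-9 + 299)/(13 - 207 + 13*529) - 2279) = sqrt(290/(13 - 207 + 6877) - 2279) = sqrt(290/6683 - 2279) = sqrt(-15230267/6683) = I*sqrt(101783874361)/6683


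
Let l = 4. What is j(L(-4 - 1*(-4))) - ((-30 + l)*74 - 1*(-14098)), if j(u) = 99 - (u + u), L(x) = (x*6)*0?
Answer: -12075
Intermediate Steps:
L(x) = 0 (L(x) = (6*x)*0 = 0)
j(u) = 99 - 2*u
j(L(-4 - 1*(-4))) - ((-30 + l)*74 - 1*(-14098)) = (99 - 2*0) - ((-30 + 4)*74 - 1*(-14098)) = (99 + 0) - (-26*74 + 14098) = 99 - (-1924 + 14098) = 99 - 1*12174 = 99 - 12174 = -12075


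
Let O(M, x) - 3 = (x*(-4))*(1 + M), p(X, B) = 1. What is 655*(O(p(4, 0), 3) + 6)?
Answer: -9825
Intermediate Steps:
O(M, x) = 3 - 4*x*(1 + M) (O(M, x) = 3 + (x*(-4))*(1 + M) = 3 + (-4*x)*(1 + M) = 3 - 4*x*(1 + M))
655*(O(p(4, 0), 3) + 6) = 655*((3 - 4*3 - 4*1*3) + 6) = 655*((3 - 12 - 12) + 6) = 655*(-21 + 6) = 655*(-15) = -9825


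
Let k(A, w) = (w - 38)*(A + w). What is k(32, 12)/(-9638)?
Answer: 572/4819 ≈ 0.11870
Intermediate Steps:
k(A, w) = (-38 + w)*(A + w)
k(32, 12)/(-9638) = (12**2 - 38*32 - 38*12 + 32*12)/(-9638) = (144 - 1216 - 456 + 384)*(-1/9638) = -1144*(-1/9638) = 572/4819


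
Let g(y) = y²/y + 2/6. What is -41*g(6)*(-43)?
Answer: 33497/3 ≈ 11166.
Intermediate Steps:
g(y) = ⅓ + y (g(y) = y + 2*(⅙) = y + ⅓ = ⅓ + y)
-41*g(6)*(-43) = -41*(⅓ + 6)*(-43) = -41*19/3*(-43) = -779/3*(-43) = 33497/3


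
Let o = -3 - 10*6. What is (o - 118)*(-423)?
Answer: 76563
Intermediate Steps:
o = -63 (o = -3 - 60 = -63)
(o - 118)*(-423) = (-63 - 118)*(-423) = -181*(-423) = 76563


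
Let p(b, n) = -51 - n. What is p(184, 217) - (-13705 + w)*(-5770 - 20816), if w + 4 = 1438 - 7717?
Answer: -531401236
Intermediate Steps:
w = -6283 (w = -4 + (1438 - 7717) = -4 - 6279 = -6283)
p(184, 217) - (-13705 + w)*(-5770 - 20816) = (-51 - 1*217) - (-13705 - 6283)*(-5770 - 20816) = (-51 - 217) - (-19988)*(-26586) = -268 - 1*531400968 = -268 - 531400968 = -531401236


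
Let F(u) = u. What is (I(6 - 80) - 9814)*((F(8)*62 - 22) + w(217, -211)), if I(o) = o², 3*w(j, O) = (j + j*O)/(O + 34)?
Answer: -143281248/59 ≈ -2.4285e+6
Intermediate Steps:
w(j, O) = (j + O*j)/(3*(34 + O)) (w(j, O) = ((j + j*O)/(O + 34))/3 = ((j + O*j)/(34 + O))/3 = (j + O*j)/(3*(34 + O)))
(I(6 - 80) - 9814)*((F(8)*62 - 22) + w(217, -211)) = ((6 - 80)² - 9814)*((8*62 - 22) + (⅓)*217*(1 - 211)/(34 - 211)) = ((-74)² - 9814)*((496 - 22) + (⅓)*217*(-210)/(-177)) = (5476 - 9814)*(474 + (⅓)*217*(-1/177)*(-210)) = -4338*(474 + 15190/177) = -4338*99088/177 = -143281248/59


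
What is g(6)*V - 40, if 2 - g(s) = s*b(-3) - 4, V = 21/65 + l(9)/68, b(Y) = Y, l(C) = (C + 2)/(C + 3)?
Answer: -70549/2210 ≈ -31.923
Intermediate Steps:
l(C) = (2 + C)/(3 + C)
V = 17851/53040 (V = 21/65 + ((2 + 9)/(3 + 9))/68 = 21*(1/65) + (11/12)*(1/68) = 21/65 + ((1/12)*11)*(1/68) = 21/65 + (11/12)*(1/68) = 21/65 + 11/816 = 17851/53040 ≈ 0.33656)
g(s) = 6 + 3*s (g(s) = 2 - (s*(-3) - 4) = 2 - (-3*s - 4) = 2 - (-4 - 3*s) = 2 + (4 + 3*s) = 6 + 3*s)
g(6)*V - 40 = (6 + 3*6)*(17851/53040) - 40 = (6 + 18)*(17851/53040) - 40 = 24*(17851/53040) - 40 = 17851/2210 - 40 = -70549/2210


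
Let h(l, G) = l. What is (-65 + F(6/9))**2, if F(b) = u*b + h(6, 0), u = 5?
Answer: 27889/9 ≈ 3098.8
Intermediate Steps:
F(b) = 6 + 5*b (F(b) = 5*b + 6 = 6 + 5*b)
(-65 + F(6/9))**2 = (-65 + (6 + 5*(6/9)))**2 = (-65 + (6 + 5*(6*(1/9))))**2 = (-65 + (6 + 5*(2/3)))**2 = (-65 + (6 + 10/3))**2 = (-65 + 28/3)**2 = (-167/3)**2 = 27889/9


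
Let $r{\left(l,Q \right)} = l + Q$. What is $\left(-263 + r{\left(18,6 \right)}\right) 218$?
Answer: $-52102$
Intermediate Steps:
$r{\left(l,Q \right)} = Q + l$
$\left(-263 + r{\left(18,6 \right)}\right) 218 = \left(-263 + \left(6 + 18\right)\right) 218 = \left(-263 + 24\right) 218 = \left(-239\right) 218 = -52102$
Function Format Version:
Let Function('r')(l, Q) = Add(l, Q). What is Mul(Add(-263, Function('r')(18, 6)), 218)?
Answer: -52102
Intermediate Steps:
Function('r')(l, Q) = Add(Q, l)
Mul(Add(-263, Function('r')(18, 6)), 218) = Mul(Add(-263, Add(6, 18)), 218) = Mul(Add(-263, 24), 218) = Mul(-239, 218) = -52102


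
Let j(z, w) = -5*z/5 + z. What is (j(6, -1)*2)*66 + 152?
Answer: 152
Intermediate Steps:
j(z, w) = 0 (j(z, w) = -5*z/5 + z = -z + z = 0)
(j(6, -1)*2)*66 + 152 = (0*2)*66 + 152 = 0*66 + 152 = 0 + 152 = 152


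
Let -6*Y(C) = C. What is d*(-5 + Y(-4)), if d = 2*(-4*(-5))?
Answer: -520/3 ≈ -173.33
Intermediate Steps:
Y(C) = -C/6
d = 40 (d = 2*20 = 40)
d*(-5 + Y(-4)) = 40*(-5 - 1/6*(-4)) = 40*(-5 + 2/3) = 40*(-13/3) = -520/3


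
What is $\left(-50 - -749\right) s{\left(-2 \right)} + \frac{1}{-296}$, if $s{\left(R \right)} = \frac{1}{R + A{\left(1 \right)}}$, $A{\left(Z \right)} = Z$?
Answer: $- \frac{206905}{296} \approx -699.0$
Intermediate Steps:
$s{\left(R \right)} = \frac{1}{1 + R}$ ($s{\left(R \right)} = \frac{1}{R + 1} = \frac{1}{1 + R}$)
$\left(-50 - -749\right) s{\left(-2 \right)} + \frac{1}{-296} = \frac{-50 - -749}{1 - 2} + \frac{1}{-296} = \frac{-50 + 749}{-1} - \frac{1}{296} = 699 \left(-1\right) - \frac{1}{296} = -699 - \frac{1}{296} = - \frac{206905}{296}$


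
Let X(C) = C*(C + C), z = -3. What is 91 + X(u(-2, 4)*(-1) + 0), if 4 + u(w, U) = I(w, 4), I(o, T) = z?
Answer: 189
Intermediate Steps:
I(o, T) = -3
u(w, U) = -7 (u(w, U) = -4 - 3 = -7)
X(C) = 2*C² (X(C) = C*(2*C) = 2*C²)
91 + X(u(-2, 4)*(-1) + 0) = 91 + 2*(-7*(-1) + 0)² = 91 + 2*(7 + 0)² = 91 + 2*7² = 91 + 2*49 = 91 + 98 = 189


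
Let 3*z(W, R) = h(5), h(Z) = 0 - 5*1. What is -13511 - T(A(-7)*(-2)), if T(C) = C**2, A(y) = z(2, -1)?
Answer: -121699/9 ≈ -13522.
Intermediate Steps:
h(Z) = -5 (h(Z) = 0 - 5 = -5)
z(W, R) = -5/3 (z(W, R) = (1/3)*(-5) = -5/3)
A(y) = -5/3
-13511 - T(A(-7)*(-2)) = -13511 - (-5/3*(-2))**2 = -13511 - (10/3)**2 = -13511 - 1*100/9 = -13511 - 100/9 = -121699/9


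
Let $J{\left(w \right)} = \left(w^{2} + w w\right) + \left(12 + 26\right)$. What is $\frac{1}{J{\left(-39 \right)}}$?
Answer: $\frac{1}{3080} \approx 0.00032468$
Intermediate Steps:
$J{\left(w \right)} = 38 + 2 w^{2}$ ($J{\left(w \right)} = \left(w^{2} + w^{2}\right) + 38 = 2 w^{2} + 38 = 38 + 2 w^{2}$)
$\frac{1}{J{\left(-39 \right)}} = \frac{1}{38 + 2 \left(-39\right)^{2}} = \frac{1}{38 + 2 \cdot 1521} = \frac{1}{38 + 3042} = \frac{1}{3080}$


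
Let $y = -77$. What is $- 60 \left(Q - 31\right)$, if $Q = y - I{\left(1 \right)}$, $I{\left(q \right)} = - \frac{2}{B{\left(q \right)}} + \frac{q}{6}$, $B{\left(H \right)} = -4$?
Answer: $6520$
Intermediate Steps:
$I{\left(q \right)} = \frac{1}{2} + \frac{q}{6}$ ($I{\left(q \right)} = - \frac{2}{-4} + \frac{q}{6} = \left(-2\right) \left(- \frac{1}{4}\right) + q \frac{1}{6} = \frac{1}{2} + \frac{q}{6}$)
$Q = - \frac{233}{3}$ ($Q = -77 - \left(\frac{1}{2} + \frac{1}{6} \cdot 1\right) = -77 - \left(\frac{1}{2} + \frac{1}{6}\right) = -77 - \frac{2}{3} = - \frac{233}{3} \approx -77.667$)
$- 60 \left(Q - 31\right) = - 60 \left(- \frac{233}{3} - 31\right) = \left(-60\right) \left(- \frac{326}{3}\right) = 6520$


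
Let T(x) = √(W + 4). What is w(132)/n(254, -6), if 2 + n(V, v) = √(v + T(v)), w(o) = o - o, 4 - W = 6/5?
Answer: 0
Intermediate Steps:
W = 14/5 (W = 4 - 6/5 = 14/5 ≈ 2.8000)
w(o) = 0
T(x) = √170/5 (T(x) = √(14/5 + 4) = √(34/5) = √170/5)
n(V, v) = -2 + √(v + √170/5)
w(132)/n(254, -6) = 0/(-2 + √(5*√170 + 25*(-6))/5) = 0/(-2 + √(5*√170 - 150)/5) = 0/(-2 + √(-150 + 5*√170)/5) = 0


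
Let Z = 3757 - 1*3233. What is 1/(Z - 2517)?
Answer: -1/1993 ≈ -0.00050176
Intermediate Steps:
Z = 524 (Z = 3757 - 3233 = 524)
1/(Z - 2517) = 1/(524 - 2517) = 1/(-1993) = -1/1993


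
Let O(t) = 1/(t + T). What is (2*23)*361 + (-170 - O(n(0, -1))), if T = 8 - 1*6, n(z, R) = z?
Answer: 32871/2 ≈ 16436.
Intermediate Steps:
T = 2 (T = 8 - 6 = 2)
O(t) = 1/(2 + t) (O(t) = 1/(t + 2) = 1/(2 + t))
(2*23)*361 + (-170 - O(n(0, -1))) = (2*23)*361 + (-170 - 1/(2 + 0)) = 46*361 + (-170 - 1/2) = 16606 + (-170 - 1*½) = 16606 + (-170 - ½) = 16606 - 341/2 = 32871/2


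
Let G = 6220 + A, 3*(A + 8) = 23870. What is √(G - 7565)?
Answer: √59433/3 ≈ 81.263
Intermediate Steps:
A = 23846/3 (A = -8 + (⅓)*23870 = -8 + 23870/3 = 23846/3 ≈ 7948.7)
G = 42506/3 (G = 6220 + 23846/3 = 42506/3 ≈ 14169.)
√(G - 7565) = √(42506/3 - 7565) = √(19811/3) = √59433/3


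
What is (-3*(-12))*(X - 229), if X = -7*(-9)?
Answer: -5976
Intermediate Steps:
X = 63
(-3*(-12))*(X - 229) = (-3*(-12))*(63 - 229) = 36*(-166) = -5976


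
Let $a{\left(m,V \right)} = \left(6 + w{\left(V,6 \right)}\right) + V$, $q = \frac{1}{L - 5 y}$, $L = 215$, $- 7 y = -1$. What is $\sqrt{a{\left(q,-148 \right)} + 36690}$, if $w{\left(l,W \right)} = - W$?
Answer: $11 \sqrt{302} \approx 191.16$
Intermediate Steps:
$y = \frac{1}{7}$ ($y = \left(- \frac{1}{7}\right) \left(-1\right) = \frac{1}{7} \approx 0.14286$)
$q = \frac{7}{1500}$ ($q = \frac{1}{215 - \frac{5}{7}} = \frac{1}{\frac{1500}{7}} = \frac{7}{1500} \approx 0.0046667$)
$a{\left(m,V \right)} = V$ ($a{\left(m,V \right)} = \left(6 - 6\right) + V = 0 + V = V$)
$\sqrt{a{\left(q,-148 \right)} + 36690} = \sqrt{-148 + 36690} = \sqrt{36542} = 11 \sqrt{302}$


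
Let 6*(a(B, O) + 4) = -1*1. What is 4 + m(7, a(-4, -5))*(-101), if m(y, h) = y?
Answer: -703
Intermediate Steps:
a(B, O) = -25/6 (a(B, O) = -4 + (-1*1)/6 = -4 + (⅙)*(-1) = -4 - ⅙ = -25/6)
4 + m(7, a(-4, -5))*(-101) = 4 + 7*(-101) = 4 - 707 = -703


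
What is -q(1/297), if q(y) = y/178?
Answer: -1/52866 ≈ -1.8916e-5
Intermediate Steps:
q(y) = y/178 (q(y) = y*(1/178) = y/178)
-q(1/297) = -1/(178*297) = -1*1/52866 = -1/52866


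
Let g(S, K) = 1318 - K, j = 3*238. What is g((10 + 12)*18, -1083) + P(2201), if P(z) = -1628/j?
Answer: 856343/357 ≈ 2398.7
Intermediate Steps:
j = 714
P(z) = -814/357 (P(z) = -1628/714 = -1628*1/714 = -814/357)
g((10 + 12)*18, -1083) + P(2201) = (1318 - 1*(-1083)) - 814/357 = (1318 + 1083) - 814/357 = 2401 - 814/357 = 856343/357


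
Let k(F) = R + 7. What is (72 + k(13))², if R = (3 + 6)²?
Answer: 25600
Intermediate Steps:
R = 81 (R = 9² = 81)
k(F) = 88 (k(F) = 81 + 7 = 88)
(72 + k(13))² = (72 + 88)² = 160² = 25600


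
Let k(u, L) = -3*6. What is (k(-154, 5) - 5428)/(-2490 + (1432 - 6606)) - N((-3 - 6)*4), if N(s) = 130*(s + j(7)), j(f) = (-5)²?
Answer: 5482483/3832 ≈ 1430.7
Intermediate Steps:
j(f) = 25
k(u, L) = -18
N(s) = 3250 + 130*s (N(s) = 130*(s + 25) = 130*(25 + s) = 3250 + 130*s)
(k(-154, 5) - 5428)/(-2490 + (1432 - 6606)) - N((-3 - 6)*4) = (-18 - 5428)/(-2490 + (1432 - 6606)) - (3250 + 130*((-3 - 6)*4)) = -5446/(-2490 - 5174) - (3250 + 130*(-9*4)) = -5446/(-7664) - (3250 + 130*(-36)) = -5446*(-1/7664) - (3250 - 4680) = 2723/3832 - 1*(-1430) = 2723/3832 + 1430 = 5482483/3832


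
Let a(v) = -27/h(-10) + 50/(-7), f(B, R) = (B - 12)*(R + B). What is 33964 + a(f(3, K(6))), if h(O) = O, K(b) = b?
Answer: 2377169/70 ≈ 33960.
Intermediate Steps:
f(B, R) = (-12 + B)*(B + R)
a(v) = -311/70 (a(v) = -27/(-10) + 50/(-7) = -27*(-1/10) + 50*(-1/7) = 27/10 - 50/7 = -311/70)
33964 + a(f(3, K(6))) = 33964 - 311/70 = 2377169/70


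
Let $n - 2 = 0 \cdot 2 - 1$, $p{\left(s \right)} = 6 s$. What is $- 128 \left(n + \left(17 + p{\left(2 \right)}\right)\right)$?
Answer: $-3840$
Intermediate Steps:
$n = 1$ ($n = 2 + \left(0 \cdot 2 - 1\right) = 2 + \left(0 - 1\right) = 2 - 1 = 1$)
$- 128 \left(n + \left(17 + p{\left(2 \right)}\right)\right) = - 128 \left(1 + \left(17 + 6 \cdot 2\right)\right) = - 128 \left(1 + \left(17 + 12\right)\right) = - 128 \left(1 + 29\right) = \left(-128\right) 30 = -3840$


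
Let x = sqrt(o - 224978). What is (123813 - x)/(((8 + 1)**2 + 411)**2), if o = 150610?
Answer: 13757/26896 - I*sqrt(1162)/30258 ≈ 0.51149 - 0.0011266*I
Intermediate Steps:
x = 8*I*sqrt(1162) (x = sqrt(150610 - 224978) = sqrt(-74368) = 8*I*sqrt(1162) ≈ 272.71*I)
(123813 - x)/(((8 + 1)**2 + 411)**2) = (123813 - 8*I*sqrt(1162))/(((8 + 1)**2 + 411)**2) = (123813 - 8*I*sqrt(1162))/((9**2 + 411)**2) = (123813 - 8*I*sqrt(1162))/((81 + 411)**2) = (123813 - 8*I*sqrt(1162))/(492**2) = (123813 - 8*I*sqrt(1162))/242064 = (123813 - 8*I*sqrt(1162))*(1/242064) = 13757/26896 - I*sqrt(1162)/30258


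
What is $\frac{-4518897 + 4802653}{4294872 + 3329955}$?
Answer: $\frac{283756}{7624827} \approx 0.037215$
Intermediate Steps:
$\frac{-4518897 + 4802653}{4294872 + 3329955} = \frac{283756}{7624827}$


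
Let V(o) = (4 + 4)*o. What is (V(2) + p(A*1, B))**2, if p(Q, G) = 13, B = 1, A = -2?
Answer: 841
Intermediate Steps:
V(o) = 8*o
(V(2) + p(A*1, B))**2 = (8*2 + 13)**2 = (16 + 13)**2 = 29**2 = 841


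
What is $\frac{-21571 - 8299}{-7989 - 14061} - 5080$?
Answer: $- \frac{11198413}{2205} \approx -5078.6$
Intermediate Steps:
$\frac{-21571 - 8299}{-7989 - 14061} - 5080 = - \frac{29870}{-22050} - 5080 = \left(-29870\right) \left(- \frac{1}{22050}\right) - 5080 = \frac{2987}{2205} - 5080 = - \frac{11198413}{2205}$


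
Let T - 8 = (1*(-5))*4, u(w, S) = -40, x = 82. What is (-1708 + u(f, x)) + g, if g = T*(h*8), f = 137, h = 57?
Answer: -7220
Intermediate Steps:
T = -12 (T = 8 + (1*(-5))*4 = 8 - 5*4 = 8 - 20 = -12)
g = -5472 (g = -684*8 = -12*456 = -5472)
(-1708 + u(f, x)) + g = (-1708 - 40) - 5472 = -1748 - 5472 = -7220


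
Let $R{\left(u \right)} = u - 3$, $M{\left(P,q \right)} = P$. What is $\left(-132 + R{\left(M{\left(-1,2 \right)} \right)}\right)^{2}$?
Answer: $18496$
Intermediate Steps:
$R{\left(u \right)} = -3 + u$
$\left(-132 + R{\left(M{\left(-1,2 \right)} \right)}\right)^{2} = \left(-132 - 4\right)^{2} = \left(-136\right)^{2} = 18496$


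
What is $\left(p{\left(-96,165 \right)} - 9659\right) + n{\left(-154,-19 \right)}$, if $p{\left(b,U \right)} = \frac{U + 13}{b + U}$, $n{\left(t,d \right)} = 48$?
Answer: $- \frac{662981}{69} \approx -9608.4$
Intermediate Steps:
$p{\left(b,U \right)} = \frac{13 + U}{U + b}$
$\left(p{\left(-96,165 \right)} - 9659\right) + n{\left(-154,-19 \right)} = \left(\frac{13 + 165}{165 - 96} - 9659\right) + 48 = \left(\frac{1}{69} \cdot 178 - 9659\right) + 48 = \left(\frac{178}{69} - 9659\right) + 48 = - \frac{666293}{69} + 48 = - \frac{662981}{69}$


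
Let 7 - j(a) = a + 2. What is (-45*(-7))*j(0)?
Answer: 1575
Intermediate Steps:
j(a) = 5 - a (j(a) = 7 - (a + 2) = 7 - (2 + a) = 7 + (-2 - a) = 5 - a)
(-45*(-7))*j(0) = (-45*(-7))*(5 - 1*0) = 315*(5 + 0) = 315*5 = 1575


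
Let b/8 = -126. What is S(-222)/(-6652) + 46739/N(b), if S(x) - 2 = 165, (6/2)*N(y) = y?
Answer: -11105855/79824 ≈ -139.13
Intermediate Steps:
b = -1008 (b = 8*(-126) = -1008)
N(y) = y/3
S(x) = 167 (S(x) = 2 + 165 = 167)
S(-222)/(-6652) + 46739/N(b) = 167/(-6652) + 46739/(((⅓)*(-1008))) = 167*(-1/6652) + 46739/(-336) = -167/6652 + 46739*(-1/336) = -167/6652 - 6677/48 = -11105855/79824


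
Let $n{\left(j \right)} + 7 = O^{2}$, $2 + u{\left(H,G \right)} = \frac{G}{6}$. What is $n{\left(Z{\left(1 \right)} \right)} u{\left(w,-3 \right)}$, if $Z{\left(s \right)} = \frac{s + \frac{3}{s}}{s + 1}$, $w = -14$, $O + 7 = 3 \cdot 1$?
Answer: $- \frac{45}{2} \approx -22.5$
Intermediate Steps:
$O = -4$ ($O = -7 + 3 \cdot 1 = -7 + 3 = -4$)
$u{\left(H,G \right)} = -2 + \frac{G}{6}$
$Z{\left(s \right)} = \frac{s + \frac{3}{s}}{1 + s}$
$n{\left(j \right)} = 9$ ($n{\left(j \right)} = -7 + \left(-4\right)^{2} = -7 + 16 = 9$)
$n{\left(Z{\left(1 \right)} \right)} u{\left(w,-3 \right)} = 9 \left(-2 + \frac{1}{6} \left(-3\right)\right) = 9 \left(-2 - \frac{1}{2}\right) = 9 \left(- \frac{5}{2}\right) = - \frac{45}{2}$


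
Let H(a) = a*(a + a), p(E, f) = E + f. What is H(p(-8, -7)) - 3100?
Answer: -2650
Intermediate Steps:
H(a) = 2*a² (H(a) = a*(2*a) = 2*a²)
H(p(-8, -7)) - 3100 = 2*(-8 - 7)² - 3100 = 2*(-15)² - 3100 = 2*225 - 3100 = 450 - 3100 = -2650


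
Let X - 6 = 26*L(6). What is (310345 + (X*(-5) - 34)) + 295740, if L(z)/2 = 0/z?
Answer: 606021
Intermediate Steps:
L(z) = 0 (L(z) = 2*(0/z) = 2*0 = 0)
X = 6 (X = 6 + 26*0 = 6 + 0 = 6)
(310345 + (X*(-5) - 34)) + 295740 = (310345 + (6*(-5) - 34)) + 295740 = (310345 + (-30 - 34)) + 295740 = (310345 - 64) + 295740 = 310281 + 295740 = 606021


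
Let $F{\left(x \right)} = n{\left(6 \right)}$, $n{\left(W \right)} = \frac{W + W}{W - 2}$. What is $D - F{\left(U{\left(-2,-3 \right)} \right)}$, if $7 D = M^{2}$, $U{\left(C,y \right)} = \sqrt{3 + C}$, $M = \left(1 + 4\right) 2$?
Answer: $\frac{79}{7} \approx 11.286$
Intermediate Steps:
$M = 10$ ($M = 5 \cdot 2 = 10$)
$n{\left(W \right)} = \frac{2 W}{-2 + W}$
$F{\left(x \right)} = 3$ ($F{\left(x \right)} = 2 \cdot 6 \frac{1}{-2 + 6} = 2 \cdot 6 \cdot \frac{1}{4} = 3$)
$D = \frac{100}{7}$ ($D = \frac{10^{2}}{7} = \frac{1}{7} \cdot 100 = \frac{100}{7} \approx 14.286$)
$D - F{\left(U{\left(-2,-3 \right)} \right)} = \frac{100}{7} - 3 = \frac{79}{7}$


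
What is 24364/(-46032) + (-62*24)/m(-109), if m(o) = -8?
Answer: 2134397/11508 ≈ 185.47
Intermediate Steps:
24364/(-46032) + (-62*24)/m(-109) = 24364/(-46032) - 62*24/(-8) = 24364*(-1/46032) - 1488*(-⅛) = -6091/11508 + 186 = 2134397/11508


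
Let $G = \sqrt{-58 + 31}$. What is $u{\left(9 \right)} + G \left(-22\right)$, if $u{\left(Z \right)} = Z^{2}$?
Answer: $81 - 66 i \sqrt{3} \approx 81.0 - 114.32 i$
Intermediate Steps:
$G = 3 i \sqrt{3}$ ($G = \sqrt{-27} = 3 i \sqrt{3} \approx 5.1962 i$)
$u{\left(9 \right)} + G \left(-22\right) = 9^{2} + 3 i \sqrt{3} \left(-22\right) = 81 - 66 i \sqrt{3}$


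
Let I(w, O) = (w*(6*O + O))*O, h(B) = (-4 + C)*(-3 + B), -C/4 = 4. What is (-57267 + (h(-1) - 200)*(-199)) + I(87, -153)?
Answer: 14222694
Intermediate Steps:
C = -16 (C = -4*4 = -16)
h(B) = 60 - 20*B (h(B) = (-4 - 16)*(-3 + B) = -20*(-3 + B) = 60 - 20*B)
I(w, O) = 7*w*O**2 (I(w, O) = (w*(7*O))*O = (7*O*w)*O = 7*w*O**2)
(-57267 + (h(-1) - 200)*(-199)) + I(87, -153) = (-57267 + ((60 - 20*(-1)) - 200)*(-199)) + 7*87*(-153)**2 = (-57267 + ((60 + 20) - 200)*(-199)) + 7*87*23409 = (-57267 + (80 - 200)*(-199)) + 14256081 = (-57267 - 120*(-199)) + 14256081 = (-57267 + 23880) + 14256081 = -33387 + 14256081 = 14222694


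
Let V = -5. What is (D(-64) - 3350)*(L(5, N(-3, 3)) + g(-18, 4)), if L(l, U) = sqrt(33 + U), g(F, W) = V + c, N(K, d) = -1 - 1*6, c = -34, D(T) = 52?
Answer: 128622 - 3298*sqrt(26) ≈ 1.1181e+5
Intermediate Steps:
N(K, d) = -7 (N(K, d) = -1 - 6 = -7)
g(F, W) = -39 (g(F, W) = -5 - 34 = -39)
(D(-64) - 3350)*(L(5, N(-3, 3)) + g(-18, 4)) = (52 - 3350)*(sqrt(33 - 7) - 39) = -3298*(sqrt(26) - 39) = -3298*(-39 + sqrt(26)) = 128622 - 3298*sqrt(26)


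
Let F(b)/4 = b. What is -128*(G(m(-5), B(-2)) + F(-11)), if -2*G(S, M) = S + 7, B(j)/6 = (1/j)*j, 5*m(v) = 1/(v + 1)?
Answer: 30384/5 ≈ 6076.8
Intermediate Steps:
m(v) = 1/(5*(1 + v)) (m(v) = 1/(5*(v + 1)) = 1/(5*(1 + v)))
F(b) = 4*b
B(j) = 6 (B(j) = 6*((1/j)*j) = 6*(j/j) = 6*1 = 6)
G(S, M) = -7/2 - S/2 (G(S, M) = -(S + 7)/2 = -(7 + S)/2 = -7/2 - S/2)
-128*(G(m(-5), B(-2)) + F(-11)) = -128*((-7/2 - 1/(10*(1 - 5))) + 4*(-11)) = -128*((-7/2 - 1/(10*(-4))) - 44) = -128*((-7/2 - (-1)/(10*4)) - 44) = -128*((-7/2 - ½*(-1/20)) - 44) = -128*((-7/2 + 1/40) - 44) = -128*(-139/40 - 44) = -128*(-1899/40) = 30384/5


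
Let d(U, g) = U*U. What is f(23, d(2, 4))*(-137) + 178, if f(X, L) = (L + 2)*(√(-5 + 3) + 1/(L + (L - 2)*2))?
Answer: 301/4 - 822*I*√2 ≈ 75.25 - 1162.5*I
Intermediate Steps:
d(U, g) = U²
f(X, L) = (2 + L)*(1/(-4 + 3*L) + I*√2) (f(X, L) = (2 + L)*(√(-2) + 1/(L + (-2 + L)*2)) = (2 + L)*(I*√2 + 1/(L + (-4 + 2*L))) = (2 + L)*(I*√2 + 1/(-4 + 3*L)) = (2 + L)*(1/(-4 + 3*L) + I*√2))
f(23, d(2, 4))*(-137) + 178 = ((2 + 2² - 8*I*√2 + 2*I*2²*√2 + 3*I*√2*(2²)²)/(-4 + 3*2²))*(-137) + 178 = ((2 + 4 - 8*I*√2 + 2*I*4*√2 + 3*I*√2*4²)/(-4 + 3*4))*(-137) + 178 = ((2 + 4 - 8*I*√2 + 8*I*√2 + 3*I*√2*16)/(-4 + 12))*(-137) + 178 = ((2 + 4 - 8*I*√2 + 8*I*√2 + 48*I*√2)/8)*(-137) + 178 = ((6 + 48*I*√2)/8)*(-137) + 178 = (¾ + 6*I*√2)*(-137) + 178 = (-411/4 - 822*I*√2) + 178 = 301/4 - 822*I*√2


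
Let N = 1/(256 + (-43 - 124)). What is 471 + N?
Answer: 41920/89 ≈ 471.01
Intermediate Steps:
N = 1/89 (N = 1/(256 - 167) = 1/89 ≈ 0.011236)
471 + N = 471 + 1/89 = 41920/89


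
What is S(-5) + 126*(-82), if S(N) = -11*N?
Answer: -10277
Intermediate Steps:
S(-5) + 126*(-82) = -11*(-5) + 126*(-82) = 55 - 10332 = -10277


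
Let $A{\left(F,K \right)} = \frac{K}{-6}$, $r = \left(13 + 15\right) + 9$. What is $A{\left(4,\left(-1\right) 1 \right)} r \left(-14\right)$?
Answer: $- \frac{259}{3} \approx -86.333$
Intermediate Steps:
$r = 37$ ($r = 28 + 9 = 37$)
$A{\left(F,K \right)} = - \frac{K}{6}$ ($A{\left(F,K \right)} = K \left(- \frac{1}{6}\right) = - \frac{K}{6}$)
$A{\left(4,\left(-1\right) 1 \right)} r \left(-14\right) = - \frac{\left(-1\right) 1}{6} \cdot 37 \left(-14\right) = \left(- \frac{1}{6}\right) \left(-1\right) 37 \left(-14\right) = \frac{1}{6} \cdot 37 \left(-14\right) = \frac{37}{6} \left(-14\right) = - \frac{259}{3}$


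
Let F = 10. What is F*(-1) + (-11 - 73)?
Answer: -94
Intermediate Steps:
F*(-1) + (-11 - 73) = 10*(-1) + (-11 - 73) = -10 - 84 = -94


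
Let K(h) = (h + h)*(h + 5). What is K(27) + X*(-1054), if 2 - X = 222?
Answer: 233608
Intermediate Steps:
X = -220 (X = 2 - 1*222 = 2 - 222 = -220)
K(h) = 2*h*(5 + h) (K(h) = (2*h)*(5 + h) = 2*h*(5 + h))
K(27) + X*(-1054) = 2*27*(5 + 27) - 220*(-1054) = 2*27*32 + 231880 = 1728 + 231880 = 233608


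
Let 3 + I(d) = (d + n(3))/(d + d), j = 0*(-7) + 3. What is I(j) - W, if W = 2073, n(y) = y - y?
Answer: -4151/2 ≈ -2075.5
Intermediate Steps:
n(y) = 0
j = 3 (j = 0 + 3 = 3)
I(d) = -5/2 (I(d) = -3 + (d + 0)/(d + d) = -3 + d/((2*d)) = -3 + d*(1/(2*d)) = -3 + 1/2 = -5/2)
I(j) - W = -5/2 - 1*2073 = -5/2 - 2073 = -4151/2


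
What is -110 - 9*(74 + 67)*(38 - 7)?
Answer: -39449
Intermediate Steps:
-110 - 9*(74 + 67)*(38 - 7) = -110 - 1269*31 = -110 - 9*4371 = -110 - 39339 = -39449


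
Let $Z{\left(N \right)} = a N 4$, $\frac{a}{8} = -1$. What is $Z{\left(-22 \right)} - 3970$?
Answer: $-3266$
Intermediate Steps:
$a = -8$ ($a = 8 \left(-1\right) = -8$)
$Z{\left(N \right)} = - 32 N$ ($Z{\left(N \right)} = - 8 N 4 = - 32 N$)
$Z{\left(-22 \right)} - 3970 = \left(-32\right) \left(-22\right) - 3970 = 704 - 3970 = -3266$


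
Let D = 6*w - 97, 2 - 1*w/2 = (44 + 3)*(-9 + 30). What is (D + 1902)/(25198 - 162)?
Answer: -10015/25036 ≈ -0.40002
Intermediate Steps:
w = -1970 (w = 4 - 2*(44 + 3)*(-9 + 30) = 4 - 94*21 = 4 - 2*987 = 4 - 1974 = -1970)
D = -11917 (D = 6*(-1970) - 97 = -11820 - 97 = -11917)
(D + 1902)/(25198 - 162) = (-11917 + 1902)/(25198 - 162) = -10015/25036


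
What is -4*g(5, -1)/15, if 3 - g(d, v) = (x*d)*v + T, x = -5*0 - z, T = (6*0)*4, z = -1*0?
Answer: -⅘ ≈ -0.80000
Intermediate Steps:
z = 0
T = 0 (T = 0*4 = 0)
x = 0 (x = -5*0 - 1*0 = 0 + 0 = 0)
g(d, v) = 3 (g(d, v) = 3 - ((0*d)*v + 0) = 3 - (0*v + 0) = 3 - (0 + 0) = 3 - 1*0 = 3 + 0 = 3)
-4*g(5, -1)/15 = -12/15 = -4*⅕ = -⅘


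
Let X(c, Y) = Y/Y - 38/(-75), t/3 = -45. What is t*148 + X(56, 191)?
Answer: -1498387/75 ≈ -19979.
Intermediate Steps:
t = -135 (t = 3*(-45) = -135)
X(c, Y) = 113/75 (X(c, Y) = 1 - 38*(-1/75) = 1 + 38/75 = 113/75)
t*148 + X(56, 191) = -135*148 + 113/75 = -19980 + 113/75 = -1498387/75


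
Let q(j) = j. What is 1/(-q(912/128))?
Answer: -8/57 ≈ -0.14035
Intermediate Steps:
1/(-q(912/128)) = 1/(-912/128) = 1/(-1*57/8) = 1/(-57/8) = -8/57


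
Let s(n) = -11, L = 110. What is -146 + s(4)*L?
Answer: -1356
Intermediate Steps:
-146 + s(4)*L = -146 - 11*110 = -146 - 1210 = -1356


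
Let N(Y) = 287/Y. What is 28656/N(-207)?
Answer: -5931792/287 ≈ -20668.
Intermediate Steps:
28656/N(-207) = 28656/((287/(-207))) = 28656/((287*(-1/207))) = 28656/(-287/207) = 28656*(-207/287) = -5931792/287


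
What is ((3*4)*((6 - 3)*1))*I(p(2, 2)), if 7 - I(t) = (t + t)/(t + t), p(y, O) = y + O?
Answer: 216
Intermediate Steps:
p(y, O) = O + y
I(t) = 6 (I(t) = 7 - (t + t)/(t + t) = 7 - 2*t/(2*t) = 7 - 2*t*1/(2*t) = 7 - 1*1 = 7 - 1 = 6)
((3*4)*((6 - 3)*1))*I(p(2, 2)) = ((3*4)*((6 - 3)*1))*6 = (12*(3*1))*6 = (12*3)*6 = 36*6 = 216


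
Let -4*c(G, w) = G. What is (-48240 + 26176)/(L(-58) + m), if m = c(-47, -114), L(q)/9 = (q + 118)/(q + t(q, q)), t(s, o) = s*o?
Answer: -6947008/3751 ≈ -1852.0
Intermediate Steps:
t(s, o) = o*s
c(G, w) = -G/4
L(q) = 9*(118 + q)/(q + q²) (L(q) = 9*((q + 118)/(q + q*q)) = 9*((118 + q)/(q + q²)) = 9*(118 + q)/(q + q²))
m = 47/4 (m = -¼*(-47) = 47/4 ≈ 11.750)
(-48240 + 26176)/(L(-58) + m) = (-48240 + 26176)/(9*(118 - 58)/(-58*(1 - 58)) + 47/4) = -22064/(9*(-1/58)*60/(-57) + 47/4) = -22064/(9*(-1/58)*(-1/57)*60 + 47/4) = -22064/(90/551 + 47/4) = -22064/26257/2204 = -22064*2204/26257 = -6947008/3751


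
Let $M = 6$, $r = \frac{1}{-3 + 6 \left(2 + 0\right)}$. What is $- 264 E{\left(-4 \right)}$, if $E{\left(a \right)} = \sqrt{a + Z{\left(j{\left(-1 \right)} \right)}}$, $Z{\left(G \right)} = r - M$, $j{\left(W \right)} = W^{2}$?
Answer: $- 88 i \sqrt{89} \approx - 830.19 i$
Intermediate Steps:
$r = \frac{1}{9}$ ($r = \frac{1}{-3 + 6 \cdot 2} = \frac{1}{-3 + 12} = \frac{1}{9} \approx 0.11111$)
$Z{\left(G \right)} = - \frac{53}{9}$ ($Z{\left(G \right)} = \frac{1}{9} - 6 = - \frac{53}{9}$)
$E{\left(a \right)} = \sqrt{- \frac{53}{9} + a}$ ($E{\left(a \right)} = \sqrt{a - \frac{53}{9}} = \sqrt{- \frac{53}{9} + a}$)
$- 264 E{\left(-4 \right)} = - 264 \frac{\sqrt{-53 + 9 \left(-4\right)}}{3} = - 264 \frac{\sqrt{-53 - 36}}{3} = - 264 \frac{\sqrt{-89}}{3} = - 264 \frac{i \sqrt{89}}{3} = - 88 i \sqrt{89}$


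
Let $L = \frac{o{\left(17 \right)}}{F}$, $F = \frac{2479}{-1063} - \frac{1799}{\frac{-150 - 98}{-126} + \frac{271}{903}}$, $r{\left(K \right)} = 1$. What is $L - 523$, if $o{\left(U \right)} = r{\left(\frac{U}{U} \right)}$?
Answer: $- \frac{2717386077059}{5195754388} \approx -523.0$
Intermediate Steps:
$F = - \frac{5195754388}{6532135}$ ($F = 2479 \left(- \frac{1}{1063}\right) - \frac{1799}{\left(-150 - 98\right) \left(- \frac{1}{126}\right) + 271 \cdot \frac{1}{903}} = - \frac{2479}{1063} - \frac{1799}{\left(-248\right) \left(- \frac{1}{126}\right) + \frac{271}{903}} = - \frac{2479}{1063} - \frac{1799}{\frac{124}{63} + \frac{271}{903}} = - \frac{2479}{1063} - \frac{1799}{\frac{6145}{2709}} = - \frac{2479}{1063} - \frac{4873491}{6145} = - \frac{5195754388}{6532135} \approx -795.41$)
$o{\left(U \right)} = 1$
$L = - \frac{6532135}{5195754388}$ ($L = 1 \frac{1}{- \frac{5195754388}{6532135}} = 1 \left(- \frac{6532135}{5195754388}\right) = - \frac{6532135}{5195754388} \approx -0.0012572$)
$L - 523 = - \frac{6532135}{5195754388} - 523 = - \frac{2717386077059}{5195754388}$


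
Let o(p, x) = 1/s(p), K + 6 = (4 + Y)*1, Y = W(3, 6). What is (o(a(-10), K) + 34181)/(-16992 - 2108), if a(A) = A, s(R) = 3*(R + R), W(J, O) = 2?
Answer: -2050859/1146000 ≈ -1.7896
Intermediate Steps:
Y = 2
s(R) = 6*R (s(R) = 3*(2*R) = 6*R)
K = 0 (K = -6 + (4 + 2)*1 = -6 + 6*1 = -6 + 6 = 0)
o(p, x) = 1/(6*p)
(o(a(-10), K) + 34181)/(-16992 - 2108) = ((1/6)/(-10) + 34181)/(-16992 - 2108) = ((1/6)*(-1/10) + 34181)/(-19100) = (-1/60 + 34181)*(-1/19100) = (2050859/60)*(-1/19100) = -2050859/1146000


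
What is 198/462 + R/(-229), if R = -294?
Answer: 2745/1603 ≈ 1.7124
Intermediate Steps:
198/462 + R/(-229) = 198/462 - 294/(-229) = 198*(1/462) - 294*(-1/229) = 3/7 + 294/229 = 2745/1603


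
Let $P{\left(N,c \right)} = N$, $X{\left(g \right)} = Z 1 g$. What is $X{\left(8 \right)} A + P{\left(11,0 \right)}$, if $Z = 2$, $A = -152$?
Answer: $-2421$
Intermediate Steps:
$X{\left(g \right)} = 2 g$ ($X{\left(g \right)} = 2 \cdot 1 g = 2 g$)
$X{\left(8 \right)} A + P{\left(11,0 \right)} = 2 \cdot 8 \left(-152\right) + 11 = 16 \left(-152\right) + 11 = -2432 + 11 = -2421$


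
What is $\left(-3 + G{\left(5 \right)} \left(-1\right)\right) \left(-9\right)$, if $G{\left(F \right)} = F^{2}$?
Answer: $252$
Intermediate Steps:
$\left(-3 + G{\left(5 \right)} \left(-1\right)\right) \left(-9\right) = \left(-3 + 5^{2} \left(-1\right)\right) \left(-9\right) = \left(-3 + 25 \left(-1\right)\right) \left(-9\right) = \left(-3 - 25\right) \left(-9\right) = \left(-28\right) \left(-9\right) = 252$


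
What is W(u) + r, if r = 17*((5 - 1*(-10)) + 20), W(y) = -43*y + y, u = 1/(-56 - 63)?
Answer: 10121/17 ≈ 595.35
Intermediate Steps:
u = -1/119 (u = 1/(-119) = -1/119 ≈ -0.0084034)
W(y) = -42*y
r = 595 (r = 17*((5 + 10) + 20) = 17*(15 + 20) = 17*35 = 595)
W(u) + r = -42*(-1/119) + 595 = 6/17 + 595 = 10121/17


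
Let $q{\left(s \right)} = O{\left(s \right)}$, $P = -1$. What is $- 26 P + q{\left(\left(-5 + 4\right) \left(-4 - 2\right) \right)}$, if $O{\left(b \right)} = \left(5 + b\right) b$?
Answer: $92$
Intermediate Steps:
$O{\left(b \right)} = b \left(5 + b\right)$
$q{\left(s \right)} = s \left(5 + s\right)$
$- 26 P + q{\left(\left(-5 + 4\right) \left(-4 - 2\right) \right)} = \left(-26\right) \left(-1\right) + \left(-5 + 4\right) \left(-4 - 2\right) \left(5 + \left(-5 + 4\right) \left(-4 - 2\right)\right) = 26 + \left(-1\right) \left(-6\right) \left(5 - -6\right) = 26 + 6 \left(5 + 6\right) = 26 + 6 \cdot 11 = 26 + 66 = 92$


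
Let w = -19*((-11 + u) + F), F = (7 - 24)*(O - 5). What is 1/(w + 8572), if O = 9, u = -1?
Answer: 1/10092 ≈ 9.9088e-5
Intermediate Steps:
F = -68 (F = (7 - 24)*(9 - 5) = -17*4 = -68)
w = 1520 (w = -19*((-11 - 1) - 68) = -19*(-12 - 68) = -19*(-80) = 1520)
1/(w + 8572) = 1/(1520 + 8572) = 1/10092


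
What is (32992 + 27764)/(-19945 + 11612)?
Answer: -60756/8333 ≈ -7.2910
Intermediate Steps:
(32992 + 27764)/(-19945 + 11612) = 60756/(-8333) = 60756*(-1/8333) = -60756/8333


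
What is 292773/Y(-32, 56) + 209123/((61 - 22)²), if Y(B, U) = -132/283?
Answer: -41998161401/66924 ≈ -6.2755e+5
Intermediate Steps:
Y(B, U) = -132/283 (Y(B, U) = -132*1/283 = -132/283)
292773/Y(-32, 56) + 209123/((61 - 22)²) = 292773/(-132/283) + 209123/((61 - 22)²) = 292773*(-283/132) + 209123/(39²) = -27618253/44 + 209123/1521 = -41998161401/66924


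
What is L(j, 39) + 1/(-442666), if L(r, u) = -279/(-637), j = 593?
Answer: 2520473/5754658 ≈ 0.43799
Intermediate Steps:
L(r, u) = 279/637 (L(r, u) = -279*(-1/637) = 279/637)
L(j, 39) + 1/(-442666) = 279/637 + 1/(-442666) = 279/637 - 1/442666 = 2520473/5754658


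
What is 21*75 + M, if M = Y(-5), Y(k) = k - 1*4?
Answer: 1566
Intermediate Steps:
Y(k) = -4 + k (Y(k) = k - 4 = -4 + k)
M = -9 (M = -4 - 5 = -9)
21*75 + M = 21*75 - 9 = 1575 - 9 = 1566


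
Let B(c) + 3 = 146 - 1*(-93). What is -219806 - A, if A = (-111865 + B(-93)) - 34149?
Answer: -74028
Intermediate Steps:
B(c) = 236 (B(c) = -3 + (146 - 1*(-93)) = -3 + (146 + 93) = -3 + 239 = 236)
A = -145778 (A = (-111865 + 236) - 34149 = -111629 - 34149 = -145778)
-219806 - A = -219806 - 1*(-145778) = -219806 + 145778 = -74028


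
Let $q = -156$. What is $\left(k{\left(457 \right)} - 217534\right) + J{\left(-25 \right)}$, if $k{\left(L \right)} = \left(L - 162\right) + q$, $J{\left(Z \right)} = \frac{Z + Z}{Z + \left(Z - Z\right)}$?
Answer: $-217393$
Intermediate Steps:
$J{\left(Z \right)} = 2$ ($J{\left(Z \right)} = \frac{2 Z}{Z + 0} = \frac{2 Z}{Z} = 2$)
$k{\left(L \right)} = -318 + L$ ($k{\left(L \right)} = \left(L - 162\right) - 156 = \left(-162 + L\right) - 156 = -318 + L$)
$\left(k{\left(457 \right)} - 217534\right) + J{\left(-25 \right)} = \left(\left(-318 + 457\right) - 217534\right) + 2 = \left(139 - 217534\right) + 2 = -217395 + 2 = -217393$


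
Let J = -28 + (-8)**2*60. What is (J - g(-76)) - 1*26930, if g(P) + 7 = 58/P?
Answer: -878189/38 ≈ -23110.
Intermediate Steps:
g(P) = -7 + 58/P
J = 3812 (J = -28 + 64*60 = -28 + 3840 = 3812)
(J - g(-76)) - 1*26930 = (3812 - (-7 + 58/(-76))) - 1*26930 = (3812 - (-7 + 58*(-1/76))) - 26930 = (3812 - (-7 - 29/38)) - 26930 = (3812 - 1*(-295/38)) - 26930 = (3812 + 295/38) - 26930 = 145151/38 - 26930 = -878189/38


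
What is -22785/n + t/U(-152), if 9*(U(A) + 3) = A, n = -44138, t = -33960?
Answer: 13494416835/7900702 ≈ 1708.0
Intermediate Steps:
U(A) = -3 + A/9
-22785/n + t/U(-152) = -22785/(-44138) - 33960/(-3 + (1/9)*(-152)) = -22785*(-1/44138) - 33960/(-3 - 152/9) = 22785/44138 - 33960/(-179/9) = 22785/44138 - 33960*(-9/179) = 22785/44138 + 305640/179 = 13494416835/7900702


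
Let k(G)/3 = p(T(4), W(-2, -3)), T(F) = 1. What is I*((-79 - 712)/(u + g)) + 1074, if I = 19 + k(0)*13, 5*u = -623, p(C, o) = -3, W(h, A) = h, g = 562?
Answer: 2736428/2187 ≈ 1251.2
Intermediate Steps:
k(G) = -9 (k(G) = 3*(-3) = -9)
u = -623/5 (u = (⅕)*(-623) = -623/5 ≈ -124.60)
I = -98 (I = 19 - 9*13 = 19 - 117 = -98)
I*((-79 - 712)/(u + g)) + 1074 = -98*(-79 - 712)/(-623/5 + 562) + 1074 = -(-77518)/2187/5 + 1074 = -(-77518)*5/2187 + 1074 = -98*(-3955/2187) + 1074 = 387590/2187 + 1074 = 2736428/2187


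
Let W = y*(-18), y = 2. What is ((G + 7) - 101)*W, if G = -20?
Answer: 4104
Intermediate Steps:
W = -36 (W = 2*(-18) = -36)
((G + 7) - 101)*W = ((-20 + 7) - 101)*(-36) = (-13 - 101)*(-36) = -114*(-36) = 4104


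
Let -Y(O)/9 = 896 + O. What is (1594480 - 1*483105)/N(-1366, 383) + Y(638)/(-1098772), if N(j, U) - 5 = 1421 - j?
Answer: 305296569463/766942856 ≈ 398.07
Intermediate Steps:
N(j, U) = 1426 - j (N(j, U) = 5 + (1421 - j) = 1426 - j)
Y(O) = -8064 - 9*O (Y(O) = -9*(896 + O) = -8064 - 9*O)
(1594480 - 1*483105)/N(-1366, 383) + Y(638)/(-1098772) = (1594480 - 1*483105)/(1426 - 1*(-1366)) + (-8064 - 9*638)/(-1098772) = (1594480 - 483105)/(1426 + 1366) + (-8064 - 5742)*(-1/1098772) = 1111375/2792 - 13806*(-1/1098772) = 1111375*(1/2792) + 6903/549386 = 1111375/2792 + 6903/549386 = 305296569463/766942856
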